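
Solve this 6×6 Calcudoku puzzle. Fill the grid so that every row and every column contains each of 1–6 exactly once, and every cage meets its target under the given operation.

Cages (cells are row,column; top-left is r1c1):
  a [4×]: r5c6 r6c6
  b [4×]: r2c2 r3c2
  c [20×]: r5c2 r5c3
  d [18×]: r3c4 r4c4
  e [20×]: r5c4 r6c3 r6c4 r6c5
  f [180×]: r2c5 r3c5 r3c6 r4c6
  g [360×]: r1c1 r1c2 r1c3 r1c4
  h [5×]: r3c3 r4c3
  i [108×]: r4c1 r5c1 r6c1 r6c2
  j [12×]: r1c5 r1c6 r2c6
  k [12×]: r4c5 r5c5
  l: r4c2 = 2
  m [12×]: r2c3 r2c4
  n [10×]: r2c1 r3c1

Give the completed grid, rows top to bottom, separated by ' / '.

4 3 6 5 1 2 / 5 1 3 4 2 6 / 2 4 1 3 6 5 / 1 2 5 6 4 3 / 6 5 4 2 3 1 / 3 6 2 1 5 4

L is a freebie, leaving r4c2 = 2.
The only place for 6 in row 5 is r5c1.
In row 5, 3 can only go at r5c5, so r5c5 = 3.
Cage k's pair has product 12; hence r4c5 = 4.
The only place for 4 in row 3 is r3c2.
4 is placed in column 2, so r2c2 = 1.
4 is placed in column 2, so r5c2 = 5.
Cage c's pair has product 20; hence r5c3 = 4.
4 is placed in row 5, leaving r5c6 = 1.
Column 6 already has 1, so r6c6 = 4.
Row 5 now contains 1, which forces r5c4 = 2.
In row 1, 1 can only go at r1c5, so r1c5 = 1.
The only place for 2 in row 1 is r1c6.
Column 6 already has 2, leaving r2c6 = 6.
The two cells of cage m must have product 12; hence r2c3 = 3.
6 is placed in row 2, so r2c4 = 4.
Cage f needs product 180; hence r2c5 = 2.
The 4 cells of cage f must have product 180, so r3c5 = 6.
2 is placed in column 5, leaving r6c5 = 5.
The 4 cells of cage g must have product 360; hence r1c1 = 4.
2 is placed in row 2, which forces r2c1 = 5.
The two cells of cage n must have product 10, so r3c1 = 2.
Row 3 already has 6; hence r3c4 = 3.
3 is placed in row 3; hence r3c6 = 5.
Cage d's pair has product 18, so r4c4 = 6.
Column 6 now contains 5, which forces r4c6 = 3.
Cage e has product 20, leaving r6c3 = 2.
5 is placed in row 6, leaving r6c4 = 1.
Cage g needs product 360, so r1c2 = 3.
Cage g has product 360, which forces r1c3 = 6.
6 is placed in column 4, leaving r1c4 = 5.
5 is placed in row 3, so r3c3 = 1.
Row 4 already has 3; hence r4c1 = 1.
The two cells of cage h must have product 5, so r4c3 = 5.
Row 6 now contains 1, so r6c1 = 3.
The 4 cells of cage i must have product 108, leaving r6c2 = 6.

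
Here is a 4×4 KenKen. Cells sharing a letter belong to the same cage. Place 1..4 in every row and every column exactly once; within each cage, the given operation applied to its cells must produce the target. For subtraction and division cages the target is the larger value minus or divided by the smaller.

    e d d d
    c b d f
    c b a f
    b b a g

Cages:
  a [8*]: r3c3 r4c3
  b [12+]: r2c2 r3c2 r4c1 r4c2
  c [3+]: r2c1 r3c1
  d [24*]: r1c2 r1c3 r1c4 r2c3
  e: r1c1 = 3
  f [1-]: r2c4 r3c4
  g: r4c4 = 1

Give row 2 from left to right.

1 4 3 2

Cage e is a single given cell, leaving r1c1 = 3.
Column 1 already has 3, so r4c1 = 4.
Row 4 now contains 4, which forces r4c3 = 2.
G is a freebie; hence r4c4 = 1.
Cage d has product 24, leaving r2c3 = 3.
Column 3 already has 2, which forces r3c3 = 4.
Row 4 already has 1, which forces r4c2 = 3.
Column 3 already has 4, so r1c3 = 1.
The 4 cells of cage b must have sum 12, which forces r2c2 = 4.
Row 2 now contains 4, so r2c4 = 2.
Row 3 now contains 4, which forces r3c2 = 1.
Cage f's pair has difference 1, so r3c4 = 3.
Column 2 now contains 4, leaving r1c2 = 2.
Column 4 already has 2, leaving r1c4 = 4.
Row 2 already has 2, so r2c1 = 1.
Row 3 already has 1, leaving r3c1 = 2.
Completed grid: 3 2 1 4 / 1 4 3 2 / 2 1 4 3 / 4 3 2 1.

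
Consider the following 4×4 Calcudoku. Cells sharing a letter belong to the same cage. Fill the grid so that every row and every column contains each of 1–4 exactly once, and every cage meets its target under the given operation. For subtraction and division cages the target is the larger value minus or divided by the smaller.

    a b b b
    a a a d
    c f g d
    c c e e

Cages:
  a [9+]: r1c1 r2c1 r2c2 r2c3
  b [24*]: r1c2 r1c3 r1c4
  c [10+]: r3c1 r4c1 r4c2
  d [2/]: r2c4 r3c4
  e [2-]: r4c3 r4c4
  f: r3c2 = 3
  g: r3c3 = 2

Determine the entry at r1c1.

1

Cage f is given, so r3c2 = 3.
G is a freebie, leaving r3c3 = 2.
3 is placed in column 2; hence r4c2 = 4.
4 is placed in column 2, which forces r1c2 = 2.
Column 2 already has 2, so r2c2 = 1.
Cage d's pair has quotient 2, so r2c4 = 2.
Row 3 already has 3; hence r3c1 = 4.
4 is placed in row 3; hence r3c4 = 1.
Row 4 already has 4, leaving r4c1 = 2.
Column 4 already has 1, leaving r4c4 = 3.
Cage a needs sum 9; hence r1c1 = 1.
Cage b has product 24, so r1c3 = 3.
3 is placed in column 4; hence r1c4 = 4.
4 is placed in column 1, leaving r2c1 = 3.
The 4 cells of cage a must have sum 9; hence r2c3 = 4.
Row 4 now contains 3, which forces r4c3 = 1.
Completed grid: 1 2 3 4 / 3 1 4 2 / 4 3 2 1 / 2 4 1 3.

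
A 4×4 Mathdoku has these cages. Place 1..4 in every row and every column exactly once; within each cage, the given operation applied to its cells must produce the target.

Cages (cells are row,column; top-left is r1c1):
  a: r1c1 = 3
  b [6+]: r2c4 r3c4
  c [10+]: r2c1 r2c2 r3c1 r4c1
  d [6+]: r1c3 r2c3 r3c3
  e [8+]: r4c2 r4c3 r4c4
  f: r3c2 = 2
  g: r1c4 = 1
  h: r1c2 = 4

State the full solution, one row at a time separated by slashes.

Cage a is given; hence r1c1 = 3.
Cage h is given, leaving r1c2 = 4.
Cage g is a single given cell; hence r1c4 = 1.
Cage f is given, so r3c2 = 2.
Row 3 already has 2; hence r3c4 = 4.
Column 4 already has 4, so r4c4 = 3.
1 is placed in row 1, so r1c3 = 2.
Cage c has sum 10, leaving r2c2 = 3.
Row 2 already has 3, which forces r2c3 = 1.
Column 4 already has 4, leaving r2c4 = 2.
Row 3 now contains 4, so r3c1 = 1.
Column 3 already has 1, which forces r3c3 = 3.
Row 4 now contains 3, which forces r4c2 = 1.
Cage e needs sum 8; hence r4c3 = 4.
2 is placed in row 2, which forces r2c1 = 4.
4 is placed in row 4, so r4c1 = 2.

3 4 2 1 / 4 3 1 2 / 1 2 3 4 / 2 1 4 3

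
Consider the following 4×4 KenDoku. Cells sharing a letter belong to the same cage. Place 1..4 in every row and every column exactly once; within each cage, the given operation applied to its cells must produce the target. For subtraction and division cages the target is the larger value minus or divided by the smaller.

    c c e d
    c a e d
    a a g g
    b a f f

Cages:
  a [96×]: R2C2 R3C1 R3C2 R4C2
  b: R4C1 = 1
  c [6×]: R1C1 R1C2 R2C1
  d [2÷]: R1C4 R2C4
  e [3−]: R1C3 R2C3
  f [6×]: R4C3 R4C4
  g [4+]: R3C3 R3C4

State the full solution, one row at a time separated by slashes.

3 1 4 2 / 2 3 1 4 / 4 2 3 1 / 1 4 2 3

The 4 cells of cage a must have product 96, so R3C1 = 4.
Cage b is a single given cell; hence R4C1 = 1.
The 3 cells of cage c must have product 6; hence R1C2 = 1.
Row 1 already has 1, which forces R1C3 = 4.
4 is placed in row 1, so R1C4 = 2.
Column 3 already has 4, which forces R2C3 = 1.
Row 2 now contains 1; hence R2C4 = 4.
Column 3 already has 1, which forces R3C3 = 3.
Row 3 already has 3, which forces R3C4 = 1.
3 is placed in column 3, so R4C3 = 2.
Column 4 now contains 2, so R4C4 = 3.
2 is placed in row 1; hence R1C1 = 3.
Cage c needs product 6, so R2C1 = 2.
The 4 cells of cage a must have product 96, so R2C2 = 3.
Row 3 already has 3, so R3C2 = 2.
Row 4 now contains 3, which forces R4C2 = 4.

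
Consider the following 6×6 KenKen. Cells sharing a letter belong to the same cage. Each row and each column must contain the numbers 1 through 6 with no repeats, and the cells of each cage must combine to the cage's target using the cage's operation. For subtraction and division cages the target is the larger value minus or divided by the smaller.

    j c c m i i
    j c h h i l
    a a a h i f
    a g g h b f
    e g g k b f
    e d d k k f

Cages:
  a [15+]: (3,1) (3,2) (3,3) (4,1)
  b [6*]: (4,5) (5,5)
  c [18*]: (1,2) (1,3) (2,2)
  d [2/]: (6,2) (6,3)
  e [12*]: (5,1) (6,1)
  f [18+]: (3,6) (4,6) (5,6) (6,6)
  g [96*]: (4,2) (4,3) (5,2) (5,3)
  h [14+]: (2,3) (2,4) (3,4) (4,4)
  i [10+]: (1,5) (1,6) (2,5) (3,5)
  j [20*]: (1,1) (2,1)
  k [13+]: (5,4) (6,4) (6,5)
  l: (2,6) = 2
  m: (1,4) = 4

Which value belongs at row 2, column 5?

3

M is a freebie; hence (1,4) = 4.
Cage l is a single given cell; hence (2,6) = 2.
Row 1 already has 4; hence (1,1) = 5.
Cage j's pair has product 20, leaving (2,1) = 4.
Column 2 needs a 5, and only (3,2) is open for it.
Column 3 needs a 5, and only (2,3) is open for it.
Column 5 needs a 5, and only (6,5) is open for it.
Column 5 needs a 4, and only (3,5) is open for it.
Cage i has sum 10, leaving (1,5) = 2.
In column 5, 3 can only go at (2,5), so (2,5) = 3.
Cage i has sum 10, leaving (1,6) = 1.
Cage c needs product 18; hence (2,2) = 1.
1 is placed in row 2, which forces (2,4) = 6.
The 3 cells of cage k must have sum 13, leaving (5,4) = 5.
Cage k needs sum 13, leaving (6,4) = 3.
Cage f has sum 18, leaving (4,6) = 5.
The only place for 1 in row 6 is (6,3).
The two cells of cage d must have quotient 2; hence (6,2) = 2.
Cage e needs two cells with product 12; hence (5,1) = 2.
Row 5 now contains 2; hence (5,3) = 4.
Row 6 already has 2; hence (6,1) = 6.
6 is placed in row 6, leaving (6,6) = 4.
Cage a needs sum 15, so (3,3) = 6.
6 is placed in row 3, which forces (3,6) = 3.
The 4 cells of cage g must have product 96, leaving (4,2) = 4.
Column 3 now contains 4, leaving (4,3) = 2.
Row 4 now contains 2, which forces (4,4) = 1.
Row 4 now contains 1, which forces (4,5) = 6.
4 is placed in row 5; hence (5,2) = 3.
6 is placed in column 5, so (5,5) = 1.
Column 6 now contains 3, so (5,6) = 6.
Column 2 now contains 3, so (1,2) = 6.
6 is placed in column 3, so (1,3) = 3.
Row 3 already has 3, so (3,1) = 1.
Column 4 already has 1, so (3,4) = 2.
Row 4 now contains 1, so (4,1) = 3.
The full grid is 5 6 3 4 2 1 / 4 1 5 6 3 2 / 1 5 6 2 4 3 / 3 4 2 1 6 5 / 2 3 4 5 1 6 / 6 2 1 3 5 4.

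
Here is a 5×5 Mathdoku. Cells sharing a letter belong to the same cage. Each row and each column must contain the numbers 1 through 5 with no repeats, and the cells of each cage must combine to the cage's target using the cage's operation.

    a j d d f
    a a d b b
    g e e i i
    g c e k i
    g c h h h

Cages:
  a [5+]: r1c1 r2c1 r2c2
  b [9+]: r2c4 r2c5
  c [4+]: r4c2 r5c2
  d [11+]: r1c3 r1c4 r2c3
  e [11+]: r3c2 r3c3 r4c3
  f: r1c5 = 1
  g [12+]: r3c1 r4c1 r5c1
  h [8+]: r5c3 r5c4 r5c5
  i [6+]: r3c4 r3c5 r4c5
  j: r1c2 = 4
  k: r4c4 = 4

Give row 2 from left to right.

Cage j is given, which forces r1c2 = 4.
Cage f is given, leaving r1c5 = 1.
Cage k is given, which forces r4c4 = 4.
Row 1 now contains 1, which forces r1c1 = 2.
Row 1 already has 2, which forces r1c3 = 5.
Row 1 now contains 5, leaving r1c4 = 3.
The 3 cells of cage a must have sum 5, which forces r2c1 = 1.
Cage a needs sum 5, which forces r2c2 = 2.
Column 4 already has 4; hence r2c4 = 5.
Cage b's pair has sum 9, which forces r2c5 = 4.
Cage i has sum 6, so r3c4 = 1.
1 is placed in column 4, leaving r5c4 = 2.
Row 2 now contains 4, so r2c3 = 3.
Cage e needs sum 11; hence r3c2 = 5.
Row 3 now contains 1; hence r3c3 = 4.
The 3 cells of cage e must have sum 11; hence r4c3 = 2.
2 is placed in row 4; hence r4c5 = 3.
Cage h needs sum 8, which forces r5c3 = 1.
Cage h needs sum 8, leaving r5c5 = 5.
Row 3 now contains 4, leaving r3c1 = 3.
Column 5 already has 3; hence r3c5 = 2.
3 is placed in row 4, so r4c1 = 5.
3 is placed in row 4, which forces r4c2 = 1.
Cage g has sum 12, leaving r5c1 = 4.
Row 5 now contains 1, so r5c2 = 3.
Completed grid: 2 4 5 3 1 / 1 2 3 5 4 / 3 5 4 1 2 / 5 1 2 4 3 / 4 3 1 2 5.

1 2 3 5 4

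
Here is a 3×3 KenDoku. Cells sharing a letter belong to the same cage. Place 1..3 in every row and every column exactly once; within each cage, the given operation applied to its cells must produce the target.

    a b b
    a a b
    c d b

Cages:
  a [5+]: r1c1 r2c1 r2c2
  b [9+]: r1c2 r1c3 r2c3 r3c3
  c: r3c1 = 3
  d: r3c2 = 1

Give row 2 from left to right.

The 4 cells of cage b must have sum 9, which forces r1c2 = 3.
Cage c is a single given cell, leaving r3c1 = 3.
Cage d is given, so r3c2 = 1.
Row 3 already has 1, which forces r3c3 = 2.
The 3 cells of cage a must have sum 5, leaving r1c1 = 2.
2 is placed in column 3; hence r1c3 = 1.
Column 1 already has 3, which forces r2c1 = 1.
Column 2 already has 1, which forces r2c2 = 2.
Cage b needs sum 9, which forces r2c3 = 3.
The full grid is 2 3 1 / 1 2 3 / 3 1 2.

1 2 3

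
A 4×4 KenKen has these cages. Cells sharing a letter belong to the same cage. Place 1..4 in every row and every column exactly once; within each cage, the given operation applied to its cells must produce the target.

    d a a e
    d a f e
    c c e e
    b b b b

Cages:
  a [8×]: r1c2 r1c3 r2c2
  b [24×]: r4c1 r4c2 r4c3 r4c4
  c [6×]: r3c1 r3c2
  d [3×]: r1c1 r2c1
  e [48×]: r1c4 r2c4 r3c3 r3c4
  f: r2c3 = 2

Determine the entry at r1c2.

F is a freebie; hence r2c3 = 2.
Column 3 now contains 2, so r3c3 = 4.
The 3 cells of cage a must have product 8, which forces r1c2 = 2.
Column 3 already has 4; hence r1c3 = 1.
Cage a has product 8, leaving r2c2 = 4.
2 is placed in column 2; hence r3c2 = 3.
Row 3 now contains 3, so r3c4 = 1.
Column 2 now contains 3, so r4c2 = 1.
Column 3 already has 1, leaving r4c3 = 3.
Row 1 already has 1; hence r1c1 = 3.
Cage e needs product 48, which forces r1c4 = 4.
The two cells of cage d must have product 3, which forces r2c1 = 1.
Column 4 now contains 1; hence r2c4 = 3.
Row 3 now contains 3; hence r3c1 = 2.
Column 1 already has 2, which forces r4c1 = 4.
4 is placed in column 4; hence r4c4 = 2.
The full grid is 3 2 1 4 / 1 4 2 3 / 2 3 4 1 / 4 1 3 2.

2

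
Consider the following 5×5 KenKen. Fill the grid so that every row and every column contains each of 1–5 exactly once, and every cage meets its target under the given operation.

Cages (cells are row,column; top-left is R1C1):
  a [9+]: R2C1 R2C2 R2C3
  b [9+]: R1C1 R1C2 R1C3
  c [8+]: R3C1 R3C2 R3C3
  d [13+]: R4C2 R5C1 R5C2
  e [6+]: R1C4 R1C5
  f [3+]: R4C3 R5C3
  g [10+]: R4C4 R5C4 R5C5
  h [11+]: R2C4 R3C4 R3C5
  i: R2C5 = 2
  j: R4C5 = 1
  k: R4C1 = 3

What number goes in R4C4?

Cage i is a single given cell; hence R2C5 = 2.
Cage k is a single given cell, leaving R4C1 = 3.
Cage j is given, leaving R4C5 = 1.
Row 4 now contains 1, which forces R4C3 = 2.
Cage f needs two cells with sum 3, leaving R5C3 = 1.
Cage g needs sum 10, which forces R5C4 = 2.
2 is placed in column 4, which forces R1C4 = 1.
The two cells of cage e must have sum 6, so R1C5 = 5.
Row 2 needs a 4, and only R2C4 is open for it.
Cage h needs sum 11, which forces R3C4 = 3.
Cage h needs sum 11; hence R3C5 = 4.
Column 4 now contains 4, leaving R4C4 = 5.
The 3 cells of cage g must have sum 10, leaving R5C5 = 3.
4 is placed in row 3; hence R3C3 = 5.
Row 4 already has 5, leaving R4C2 = 4.
Cage d has sum 13, which forces R5C1 = 4.
3 is placed in row 5, leaving R5C2 = 5.
Column 1 now contains 4; hence R1C1 = 2.
Cage b has sum 9; hence R1C2 = 3.
Cage b has sum 9; hence R1C3 = 4.
Cage a needs sum 9, so R2C1 = 5.
Cage a has sum 9, which forces R2C2 = 1.
Column 3 already has 5, which forces R2C3 = 3.
Column 1 already has 2, leaving R3C1 = 1.
Column 2 now contains 1; hence R3C2 = 2.
Completed grid: 2 3 4 1 5 / 5 1 3 4 2 / 1 2 5 3 4 / 3 4 2 5 1 / 4 5 1 2 3.

5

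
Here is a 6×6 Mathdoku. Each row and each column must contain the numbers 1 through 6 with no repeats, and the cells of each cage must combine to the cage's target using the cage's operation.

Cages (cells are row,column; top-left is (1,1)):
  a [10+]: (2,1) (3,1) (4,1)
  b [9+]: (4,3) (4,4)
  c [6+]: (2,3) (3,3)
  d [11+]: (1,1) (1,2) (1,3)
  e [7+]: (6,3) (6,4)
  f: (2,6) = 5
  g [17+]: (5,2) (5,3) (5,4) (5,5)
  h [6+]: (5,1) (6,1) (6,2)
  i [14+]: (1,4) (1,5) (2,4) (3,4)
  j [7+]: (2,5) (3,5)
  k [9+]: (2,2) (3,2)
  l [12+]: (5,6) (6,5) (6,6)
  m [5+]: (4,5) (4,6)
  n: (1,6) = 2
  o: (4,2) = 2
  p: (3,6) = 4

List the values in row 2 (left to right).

Cage n is given; hence (1,6) = 2.
Cage f is given, leaving (2,6) = 5.
Cage p is a single given cell, leaving (3,6) = 4.
Cage o is a single given cell, leaving (4,2) = 2.
Cage m needs two cells with sum 5, leaving (4,5) = 4.
Cage m's pair has sum 5; hence (4,6) = 1.
Column 6 already has 1, leaving (6,6) = 6.
Column 6 now contains 6, so (5,6) = 3.
The 3 cells of cage l must have sum 12, which forces (6,5) = 3.
The 3 cells of cage h must have sum 6, which forces (5,1) = 1.
The 3 cells of cage h must have sum 6, leaving (6,1) = 4.
3 is placed in row 6, leaving (6,2) = 1.
4 is placed in column 1, leaving (1,1) = 6.
Cage d needs sum 11, leaving (1,2) = 4.
The 3 cells of cage d must have sum 11, which forces (1,3) = 1.
Row 1 already has 1; hence (1,5) = 5.
Column 3 already has 1, so (2,3) = 4.
Row 1 now contains 5; hence (1,4) = 3.
Cage i has sum 14, which forces (2,4) = 1.
Row 2 already has 1, so (2,5) = 6.
Cage c's pair has sum 6, so (3,3) = 2.
Cage i needs sum 14, so (3,4) = 5.
Column 5 already has 6, so (3,5) = 1.
3 is placed in column 4, so (4,4) = 6.
The 4 cells of cage g must have sum 17, leaving (5,4) = 4.
Column 5 already has 6, leaving (5,5) = 2.
2 is placed in column 3, leaving (6,3) = 5.
Column 4 already has 5, so (6,4) = 2.
Cage a has sum 10, which forces (2,1) = 2.
6 is placed in row 2, leaving (2,2) = 3.
5 is placed in row 3, so (3,1) = 3.
The two cells of cage k must have sum 9, leaving (3,2) = 6.
Cage a has sum 10, which forces (4,1) = 5.
Row 4 now contains 6, so (4,3) = 3.
Cage g needs sum 17, leaving (5,2) = 5.
Column 3 already has 5, which forces (5,3) = 6.
Completed grid: 6 4 1 3 5 2 / 2 3 4 1 6 5 / 3 6 2 5 1 4 / 5 2 3 6 4 1 / 1 5 6 4 2 3 / 4 1 5 2 3 6.

2 3 4 1 6 5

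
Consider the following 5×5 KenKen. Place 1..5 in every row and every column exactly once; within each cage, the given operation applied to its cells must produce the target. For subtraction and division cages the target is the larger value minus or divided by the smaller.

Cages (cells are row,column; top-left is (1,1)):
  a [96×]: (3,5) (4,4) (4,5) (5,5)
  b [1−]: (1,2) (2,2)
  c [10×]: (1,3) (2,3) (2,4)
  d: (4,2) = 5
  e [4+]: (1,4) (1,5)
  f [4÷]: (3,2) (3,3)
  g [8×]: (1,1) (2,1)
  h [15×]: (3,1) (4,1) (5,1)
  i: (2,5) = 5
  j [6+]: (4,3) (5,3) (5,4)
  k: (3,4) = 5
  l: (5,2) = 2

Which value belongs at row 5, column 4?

1

I is a freebie, leaving (2,5) = 5.
Cage k is a single given cell, leaving (3,4) = 5.
Cage d is a single given cell, so (4,2) = 5.
The 4 cells of cage a must have product 96; hence (4,4) = 4.
Cage l is given, which forces (5,2) = 2.
Cage c has product 10; hence (1,3) = 5.
The 3 cells of cage h must have product 15, so (5,1) = 5.
The only place for 2 in row 1 is (1,1).
2 is placed in column 1; hence (2,1) = 4.
Row 2 already has 4, so (2,2) = 3.
Column 2 now contains 3, which forces (1,2) = 4.
4 is placed in column 2, so (3,2) = 1.
Row 3 now contains 1, leaving (3,3) = 4.
Row 3 now contains 1, which forces (3,1) = 3.
3 is placed in row 3, so (3,5) = 2.
The 3 cells of cage h must have product 15; hence (4,1) = 1.
The 3 cells of cage j must have sum 6, so (4,3) = 2.
Column 5 already has 2, so (4,5) = 3.
Cage a has product 96, which forces (5,5) = 4.
Cage e needs two cells with sum 4; hence (1,4) = 3.
Column 5 now contains 3, so (1,5) = 1.
Column 3 already has 2, which forces (2,3) = 1.
The 3 cells of cage c must have product 10; hence (2,4) = 2.
Column 3 now contains 1, so (5,3) = 3.
Column 4 now contains 3, leaving (5,4) = 1.
Filled in: 2 4 5 3 1 / 4 3 1 2 5 / 3 1 4 5 2 / 1 5 2 4 3 / 5 2 3 1 4.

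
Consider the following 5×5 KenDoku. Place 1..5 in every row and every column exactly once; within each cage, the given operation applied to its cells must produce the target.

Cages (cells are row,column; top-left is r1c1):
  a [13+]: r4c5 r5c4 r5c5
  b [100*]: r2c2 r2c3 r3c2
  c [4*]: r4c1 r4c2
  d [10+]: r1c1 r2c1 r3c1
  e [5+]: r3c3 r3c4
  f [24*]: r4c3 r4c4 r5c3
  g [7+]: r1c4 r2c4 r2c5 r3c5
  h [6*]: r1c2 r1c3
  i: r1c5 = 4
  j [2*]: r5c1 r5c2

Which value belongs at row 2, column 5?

1

Cage i is a single given cell, so r1c5 = 4.
Cage b has product 100, so r2c2 = 4.
Cage b has product 100, so r2c3 = 5.
Cage b needs product 100; hence r3c2 = 5.
Column 2 already has 4, which forces r4c2 = 1.
Column 5 already has 4, which forces r4c5 = 5.
1 is placed in column 2, so r5c2 = 2.
5 is placed in column 5, so r5c5 = 3.
The 3 cells of cage d must have sum 10, which forces r1c1 = 5.
2 is placed in column 2; hence r1c2 = 3.
Cage h needs two cells with product 6, so r1c3 = 2.
3 is placed in row 1, leaving r1c4 = 1.
Column 4 already has 1, which forces r2c4 = 3.
Row 4 now contains 1, leaving r4c1 = 4.
Column 3 already has 2, which forces r4c3 = 3.
Column 4 already has 3, which forces r4c4 = 2.
2 is placed in row 5, which forces r5c1 = 1.
Row 5 already has 3, so r5c3 = 4.
The 3 cells of cage a must have sum 13; hence r5c4 = 5.
Column 1 now contains 1, leaving r2c1 = 2.
Row 2 already has 2; hence r2c5 = 1.
The 3 cells of cage d must have sum 10; hence r3c1 = 3.
4 is placed in column 3; hence r3c3 = 1.
Column 4 already has 2, leaving r3c4 = 4.
Column 5 already has 1, so r3c5 = 2.
Completed grid: 5 3 2 1 4 / 2 4 5 3 1 / 3 5 1 4 2 / 4 1 3 2 5 / 1 2 4 5 3.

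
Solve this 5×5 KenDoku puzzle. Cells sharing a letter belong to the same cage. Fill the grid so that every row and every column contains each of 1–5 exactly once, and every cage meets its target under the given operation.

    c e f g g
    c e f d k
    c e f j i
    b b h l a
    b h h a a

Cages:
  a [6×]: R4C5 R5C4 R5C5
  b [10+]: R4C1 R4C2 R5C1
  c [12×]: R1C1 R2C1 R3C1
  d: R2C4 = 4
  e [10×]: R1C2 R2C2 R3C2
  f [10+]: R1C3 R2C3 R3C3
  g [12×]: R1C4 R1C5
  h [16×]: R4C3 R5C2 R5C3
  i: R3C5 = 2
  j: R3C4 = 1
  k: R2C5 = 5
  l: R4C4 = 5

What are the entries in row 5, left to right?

5 4 1 2 3

D is a freebie, which forces R2C4 = 4.
Cage k is a single given cell, which forces R2C5 = 5.
Cage j is a single given cell; hence R3C4 = 1.
Cage i is given, so R3C5 = 2.
Cage l is given; hence R4C4 = 5.
Column 4 already has 4, so R1C4 = 3.
The two cells of cage g must have product 12, leaving R1C5 = 4.
Row 3 already has 2, leaving R3C2 = 5.
Cage a has product 6, leaving R5C4 = 2.
4 is placed in row 1; hence R1C1 = 1.
Row 1 now contains 1, so R1C2 = 2.
Cage f needs sum 10, so R1C3 = 5.
Cage c needs product 12; hence R2C1 = 3.
2 is placed in column 2, leaving R2C2 = 1.
1 is placed in row 2, which forces R2C3 = 2.
The 3 cells of cage c must have product 12, leaving R3C1 = 4.
Row 3 now contains 4, so R3C3 = 3.
4 is placed in column 1; hence R4C1 = 2.
Cage h needs product 16, leaving R4C3 = 4.
4 is placed in column 1, leaving R5C1 = 5.
Row 5 already has 2, which forces R5C2 = 4.
Cage h has product 16; hence R5C3 = 1.
Row 5 already has 1, so R5C5 = 3.
Row 4 already has 4, which forces R4C2 = 3.
Column 5 already has 3, leaving R4C5 = 1.
Filled in: 1 2 5 3 4 / 3 1 2 4 5 / 4 5 3 1 2 / 2 3 4 5 1 / 5 4 1 2 3.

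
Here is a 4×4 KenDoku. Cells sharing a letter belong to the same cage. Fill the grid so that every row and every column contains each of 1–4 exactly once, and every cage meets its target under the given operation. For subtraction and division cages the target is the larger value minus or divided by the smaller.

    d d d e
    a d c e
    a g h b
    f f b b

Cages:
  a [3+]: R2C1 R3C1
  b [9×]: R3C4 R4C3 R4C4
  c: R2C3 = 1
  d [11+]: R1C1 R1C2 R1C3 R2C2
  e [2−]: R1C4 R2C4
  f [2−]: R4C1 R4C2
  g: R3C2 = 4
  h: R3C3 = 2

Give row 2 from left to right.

2 3 1 4

Cage c is given, which forces R2C3 = 1.
Cage g is a single given cell; hence R3C2 = 4.
Cage h is given, leaving R3C3 = 2.
The 3 cells of cage b must have product 9; hence R3C4 = 3.
Cage b needs product 9; hence R4C3 = 3.
Cage b needs product 9, leaving R4C4 = 1.
3 is placed in column 3; hence R1C3 = 4.
Row 1 already has 4, which forces R1C4 = 2.
Row 2 already has 1; hence R2C1 = 2.
2 is placed in row 2; hence R2C2 = 3.
2 is placed in column 4, leaving R2C4 = 4.
2 is placed in row 3; hence R3C1 = 1.
The two cells of cage f must have difference 2; hence R4C1 = 4.
Row 4 already has 1, which forces R4C2 = 2.
Row 1 already has 2; hence R1C1 = 3.
3 is placed in column 2, which forces R1C2 = 1.
Filled in: 3 1 4 2 / 2 3 1 4 / 1 4 2 3 / 4 2 3 1.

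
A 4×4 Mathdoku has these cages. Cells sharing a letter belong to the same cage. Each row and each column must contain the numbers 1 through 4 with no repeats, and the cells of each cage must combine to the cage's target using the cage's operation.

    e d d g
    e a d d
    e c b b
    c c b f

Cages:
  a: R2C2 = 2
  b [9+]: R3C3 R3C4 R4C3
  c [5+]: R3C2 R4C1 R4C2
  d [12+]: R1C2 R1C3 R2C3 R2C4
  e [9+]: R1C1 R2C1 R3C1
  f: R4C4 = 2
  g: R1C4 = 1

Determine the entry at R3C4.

3

G is a freebie, leaving R1C4 = 1.
Cage a is given; hence R2C2 = 2.
2 is placed in column 2, so R3C2 = 1.
Column 2 already has 1, so R4C2 = 3.
Cage f is a single given cell, leaving R4C4 = 2.
Column 2 now contains 3, which forces R1C2 = 4.
The 4 cells of cage d must have sum 12, leaving R1C3 = 3.
The 4 cells of cage d must have sum 12; hence R2C3 = 1.
The 4 cells of cage d must have sum 12, so R2C4 = 4.
Cage b has sum 9; hence R3C3 = 2.
Cage b needs sum 9, so R3C4 = 3.
Row 4 already has 2; hence R4C1 = 1.
Row 4 already has 2, which forces R4C3 = 4.
3 is placed in row 1; hence R1C1 = 2.
Row 2 already has 4, which forces R2C1 = 3.
Row 3 now contains 3, which forces R3C1 = 4.
The full grid is 2 4 3 1 / 3 2 1 4 / 4 1 2 3 / 1 3 4 2.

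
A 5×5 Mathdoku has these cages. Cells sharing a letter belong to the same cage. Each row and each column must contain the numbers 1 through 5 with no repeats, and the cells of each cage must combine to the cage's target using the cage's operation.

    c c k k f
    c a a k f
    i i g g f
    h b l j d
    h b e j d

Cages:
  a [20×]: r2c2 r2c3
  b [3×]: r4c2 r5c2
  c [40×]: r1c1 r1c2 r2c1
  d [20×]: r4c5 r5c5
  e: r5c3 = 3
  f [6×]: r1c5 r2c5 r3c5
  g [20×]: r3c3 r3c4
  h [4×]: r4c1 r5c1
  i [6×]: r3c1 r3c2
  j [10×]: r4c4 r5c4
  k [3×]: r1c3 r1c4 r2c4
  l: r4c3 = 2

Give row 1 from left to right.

5 4 1 3 2

The 3 cells of cage k must have product 3, so r1c3 = 1.
Cage k has product 3; hence r1c4 = 3.
Row 1 already has 3; hence r1c5 = 2.
The 3 cells of cage k must have product 3, which forces r2c4 = 1.
Row 2 already has 1; hence r2c5 = 3.
Column 5 now contains 3, which forces r3c5 = 1.
L is a freebie, which forces r4c3 = 2.
Row 4 already has 2, leaving r4c4 = 5.
Row 4 already has 5, so r4c5 = 4.
Cage e is given, which forces r5c3 = 3.
Column 4 now contains 5, so r5c4 = 2.
Column 5 now contains 4, so r5c5 = 5.
Cage c has product 40, so r2c1 = 2.
2 is placed in column 1, so r3c1 = 3.
Row 3 now contains 3; hence r3c2 = 2.
Cage g's pair has product 20, so r3c3 = 5.
Column 4 now contains 5, leaving r3c4 = 4.
4 is placed in row 4, leaving r4c1 = 1.
The two cells of cage b must have product 3, leaving r4c2 = 3.
Cage h needs two cells with product 4, so r5c1 = 4.
3 is placed in row 5; hence r5c2 = 1.
Column 1 now contains 4, so r1c1 = 5.
The 3 cells of cage c must have product 40, leaving r1c2 = 4.
Cage a needs two cells with product 20, leaving r2c2 = 5.
Column 3 already has 5, leaving r2c3 = 4.
The full grid is 5 4 1 3 2 / 2 5 4 1 3 / 3 2 5 4 1 / 1 3 2 5 4 / 4 1 3 2 5.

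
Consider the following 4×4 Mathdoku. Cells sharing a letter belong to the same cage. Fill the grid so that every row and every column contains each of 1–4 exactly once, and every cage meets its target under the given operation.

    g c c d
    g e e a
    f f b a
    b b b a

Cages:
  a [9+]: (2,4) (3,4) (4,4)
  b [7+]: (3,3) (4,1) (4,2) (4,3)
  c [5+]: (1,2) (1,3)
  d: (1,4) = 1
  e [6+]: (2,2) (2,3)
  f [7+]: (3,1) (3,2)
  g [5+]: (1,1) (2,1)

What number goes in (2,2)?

D is a freebie, so (1,4) = 1.
The 4 cells of cage b must have sum 7, so (3,3) = 1.
The only place for 4 in row 1 is (1,1).
Cage g's pair has sum 5; hence (2,1) = 1.
Column 1 now contains 4, leaving (3,1) = 3.
Cage f's pair has sum 7, so (3,2) = 4.
Row 3 now contains 4, so (3,4) = 2.
Column 1 already has 3, leaving (4,1) = 2.
2 is placed in row 4; hence (4,3) = 3.
Row 4 already has 3, so (4,4) = 4.
Cage c needs two cells with sum 5, leaving (1,2) = 3.
Column 3 already has 3, leaving (1,3) = 2.
Column 2 already has 4, which forces (2,2) = 2.
Cage e needs two cells with sum 6, leaving (2,3) = 4.
4 is placed in column 4, leaving (2,4) = 3.
Row 4 already has 3; hence (4,2) = 1.
Completed grid: 4 3 2 1 / 1 2 4 3 / 3 4 1 2 / 2 1 3 4.

2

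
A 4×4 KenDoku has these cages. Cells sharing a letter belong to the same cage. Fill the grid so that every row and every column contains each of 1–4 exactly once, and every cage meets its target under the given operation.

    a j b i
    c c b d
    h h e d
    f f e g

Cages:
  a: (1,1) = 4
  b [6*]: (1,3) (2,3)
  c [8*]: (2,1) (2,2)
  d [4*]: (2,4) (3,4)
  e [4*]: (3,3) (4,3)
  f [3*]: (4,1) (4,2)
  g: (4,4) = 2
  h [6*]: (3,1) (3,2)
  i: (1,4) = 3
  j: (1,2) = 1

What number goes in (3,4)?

4

A is a freebie, so (1,1) = 4.
Cage j is given, which forces (1,2) = 1.
I is a freebie; hence (1,4) = 3.
Column 1 now contains 4, which forces (2,1) = 2.
2 is placed in row 2; hence (2,2) = 4.
2 is placed in row 2, leaving (2,3) = 3.
Row 2 already has 4, so (2,4) = 1.
2 is placed in column 1; hence (3,1) = 3.
Row 3 now contains 3, leaving (3,2) = 2.
Column 4 already has 1; hence (3,4) = 4.
Column 1 already has 3; hence (4,1) = 1.
Column 2 now contains 1, leaving (4,2) = 3.
Row 4 now contains 1; hence (4,3) = 4.
G is a freebie, so (4,4) = 2.
3 is placed in row 1, leaving (1,3) = 2.
Row 3 now contains 4; hence (3,3) = 1.
Completed grid: 4 1 2 3 / 2 4 3 1 / 3 2 1 4 / 1 3 4 2.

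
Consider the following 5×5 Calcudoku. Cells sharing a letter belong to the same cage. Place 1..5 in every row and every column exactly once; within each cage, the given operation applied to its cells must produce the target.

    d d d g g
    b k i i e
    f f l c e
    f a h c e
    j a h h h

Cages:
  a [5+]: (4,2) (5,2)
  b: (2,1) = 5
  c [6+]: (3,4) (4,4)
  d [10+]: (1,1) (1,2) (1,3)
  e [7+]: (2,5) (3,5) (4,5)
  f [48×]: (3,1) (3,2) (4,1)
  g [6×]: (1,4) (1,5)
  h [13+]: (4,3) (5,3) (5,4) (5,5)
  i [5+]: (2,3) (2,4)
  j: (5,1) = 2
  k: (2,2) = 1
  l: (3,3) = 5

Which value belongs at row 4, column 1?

4

B is a freebie, leaving (2,1) = 5.
Cage k is given; hence (2,2) = 1.
Cage f has product 48, leaving (3,1) = 3.
The 3 cells of cage f must have product 48, which forces (3,2) = 4.
Cage l is a single given cell, leaving (3,3) = 5.
Cage f has product 48; hence (4,1) = 4.
Cage j is given, which forces (5,1) = 2.
Row 5 now contains 2, leaving (5,2) = 3.
2 is placed in column 1, which forces (1,1) = 1.
Cage d has sum 10; hence (1,2) = 5.
Cage d needs sum 10; hence (1,3) = 4.
The 3 cells of cage e must have sum 7, which forces (2,5) = 4.
Cage c needs two cells with sum 6; hence (3,4) = 1.
Row 3 already has 1; hence (3,5) = 2.
Column 2 now contains 3, leaving (4,2) = 2.
Cage h needs sum 13, which forces (4,3) = 3.
Cage c needs two cells with sum 6, which forces (4,4) = 5.
Column 5 now contains 2, leaving (4,5) = 1.
4 is placed in column 3, so (5,3) = 1.
Column 4 now contains 5, so (5,4) = 4.
1 is placed in column 5, so (5,5) = 5.
Cage g needs two cells with product 6, which forces (1,4) = 2.
Column 5 now contains 2, so (1,5) = 3.
3 is placed in column 3, so (2,3) = 2.
Cage i's pair has sum 5, leaving (2,4) = 3.
Completed grid: 1 5 4 2 3 / 5 1 2 3 4 / 3 4 5 1 2 / 4 2 3 5 1 / 2 3 1 4 5.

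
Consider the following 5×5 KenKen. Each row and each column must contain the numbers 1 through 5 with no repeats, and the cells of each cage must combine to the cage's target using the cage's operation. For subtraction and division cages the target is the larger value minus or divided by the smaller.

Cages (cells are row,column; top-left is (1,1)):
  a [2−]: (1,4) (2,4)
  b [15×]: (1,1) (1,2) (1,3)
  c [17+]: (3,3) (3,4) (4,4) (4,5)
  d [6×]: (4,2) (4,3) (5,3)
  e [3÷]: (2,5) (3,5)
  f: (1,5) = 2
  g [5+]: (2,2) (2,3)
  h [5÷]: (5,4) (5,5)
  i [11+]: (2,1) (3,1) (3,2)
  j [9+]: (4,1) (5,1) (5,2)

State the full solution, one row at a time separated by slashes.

Cage f is a single given cell, which forces (1,5) = 2.
The only place for 4 in row 1 is (1,4).
Cage a needs two cells with difference 2, so (2,4) = 2.
In row 2, 5 can only go at (2,1), so (2,1) = 5.
In row 2, 3 can only go at (2,5), so (2,5) = 3.
Column 5 now contains 3, so (3,5) = 1.
1 is placed in column 5, leaving (5,5) = 5.
The 4 cells of cage c must have sum 17, leaving (3,3) = 5.
Cage c needs sum 17, which forces (3,4) = 3.
Cage c needs sum 17, so (4,4) = 5.
Column 5 already has 5, leaving (4,5) = 4.
5 is placed in row 5, which forces (5,4) = 1.
Cage b needs product 15, so (1,2) = 5.
The only place for 1 in column 1 is (1,1).
Row 1 now contains 1, so (1,3) = 3.
3 is placed in column 3, so (5,3) = 2.
Cage j needs sum 9, leaving (4,1) = 2.
The 3 cells of cage d must have product 6, which forces (4,2) = 3.
Column 3 already has 2; hence (4,3) = 1.
Column 2 now contains 3, so (5,2) = 4.
Column 2 now contains 4, which forces (2,2) = 1.
Column 3 already has 1, so (2,3) = 4.
Column 1 now contains 2; hence (3,1) = 4.
Column 2 now contains 4; hence (3,2) = 2.
4 is placed in row 5, which forces (5,1) = 3.

1 5 3 4 2 / 5 1 4 2 3 / 4 2 5 3 1 / 2 3 1 5 4 / 3 4 2 1 5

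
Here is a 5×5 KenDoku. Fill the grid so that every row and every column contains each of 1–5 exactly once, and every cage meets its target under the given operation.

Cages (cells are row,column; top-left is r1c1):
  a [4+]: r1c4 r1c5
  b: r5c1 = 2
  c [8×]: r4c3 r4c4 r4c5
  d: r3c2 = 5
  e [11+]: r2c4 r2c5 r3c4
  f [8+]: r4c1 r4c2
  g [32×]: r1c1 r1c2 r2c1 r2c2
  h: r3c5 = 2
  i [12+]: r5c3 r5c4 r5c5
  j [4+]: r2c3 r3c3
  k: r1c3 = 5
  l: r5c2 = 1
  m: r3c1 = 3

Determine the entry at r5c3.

4

K is a freebie, which forces r1c3 = 5.
Cage m is a single given cell, leaving r3c1 = 3.
D is a freebie; hence r3c2 = 5.
Row 3 now contains 3; hence r3c3 = 1.
Cage h is a single given cell, so r3c5 = 2.
Column 1 now contains 3; hence r4c1 = 5.
Column 2 now contains 5, leaving r4c2 = 3.
Cage b is given; hence r5c1 = 2.
Cage l is a single given cell, leaving r5c2 = 1.
Column 3 already has 1, which forces r2c3 = 3.
3 is placed in row 2, so r2c4 = 2.
Row 3 now contains 2, leaving r3c4 = 4.
Column 4 now contains 4; hence r4c4 = 1.
Row 4 already has 1, so r4c5 = 4.
3 is placed in column 3; hence r5c3 = 4.
The 4 cells of cage g must have product 32, so r1c1 = 4.
Cage g needs product 32, leaving r1c2 = 2.
Column 4 already has 1, which forces r1c4 = 3.
The two cells of cage a must have sum 4, which forces r1c5 = 1.
Cage g has product 32, which forces r2c1 = 1.
2 is placed in row 2, leaving r2c2 = 4.
Column 5 now contains 4, leaving r2c5 = 5.
Row 4 already has 4, so r4c3 = 2.
3 is placed in column 4, so r5c4 = 5.
Column 5 now contains 5, leaving r5c5 = 3.
Filled in: 4 2 5 3 1 / 1 4 3 2 5 / 3 5 1 4 2 / 5 3 2 1 4 / 2 1 4 5 3.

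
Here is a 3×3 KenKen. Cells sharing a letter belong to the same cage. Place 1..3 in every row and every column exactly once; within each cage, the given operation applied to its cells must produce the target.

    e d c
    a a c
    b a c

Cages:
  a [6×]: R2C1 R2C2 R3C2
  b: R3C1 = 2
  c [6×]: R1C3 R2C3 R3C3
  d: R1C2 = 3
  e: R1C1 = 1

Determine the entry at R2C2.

E is a freebie; hence R1C1 = 1.
D is a freebie; hence R1C2 = 3.
Row 1 now contains 3, which forces R1C3 = 2.
Cage b is given, leaving R3C1 = 2.
Row 3 already has 2, leaving R3C2 = 1.
Row 3 already has 1, so R3C3 = 3.
2 is placed in column 1, so R2C1 = 3.
Column 2 now contains 1, so R2C2 = 2.
Column 3 already has 3, which forces R2C3 = 1.
Completed grid: 1 3 2 / 3 2 1 / 2 1 3.

2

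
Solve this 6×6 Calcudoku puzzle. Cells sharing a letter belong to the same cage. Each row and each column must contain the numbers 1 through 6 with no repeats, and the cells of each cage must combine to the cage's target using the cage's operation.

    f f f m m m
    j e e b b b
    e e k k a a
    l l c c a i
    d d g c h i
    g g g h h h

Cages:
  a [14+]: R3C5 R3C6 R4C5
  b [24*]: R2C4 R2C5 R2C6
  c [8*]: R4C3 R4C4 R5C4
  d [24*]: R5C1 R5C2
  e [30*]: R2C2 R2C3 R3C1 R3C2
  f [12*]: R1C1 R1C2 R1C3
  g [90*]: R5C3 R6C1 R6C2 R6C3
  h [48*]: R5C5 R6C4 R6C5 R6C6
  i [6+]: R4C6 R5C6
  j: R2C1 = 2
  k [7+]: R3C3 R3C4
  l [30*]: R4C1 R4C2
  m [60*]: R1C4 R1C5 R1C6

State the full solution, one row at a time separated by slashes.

3 4 1 5 6 2 / 2 3 5 6 1 4 / 1 2 4 3 5 6 / 6 5 2 4 3 1 / 4 6 3 1 2 5 / 5 1 6 2 4 3

Cage j is a single given cell, which forces R2C1 = 2.
Row 4 needs a 3, and only R4C5 is open for it.
Row 5 needs a 3, and only R5C3 is open for it.
In row 2, 3 can only go at R2C2, so R2C2 = 3.
Cage e has product 30, leaving R3C2 = 2.
In row 2, 5 can only go at R2C3, so R2C3 = 5.
Cage e needs product 30, leaving R3C1 = 1.
Cage k needs two cells with sum 7, leaving R3C3 = 4.
The two cells of cage k must have sum 7, so R3C4 = 3.
Row 5 needs a 5, and only R5C6 is open for it.
Cage a has sum 14, so R3C5 = 5.
Column 6 now contains 5, so R3C6 = 6.
The two cells of cage i must have sum 6; hence R4C6 = 1.
The 3 cells of cage m must have product 60, which forces R1C4 = 5.
Column 6 now contains 1, leaving R2C6 = 4.
1 is placed in row 4; hence R4C3 = 2.
Cage c needs product 8, which forces R4C4 = 4.
Cage c needs product 8, leaving R5C4 = 1.
Cage f needs product 12, leaving R1C1 = 3.
Cage f needs product 12; hence R1C2 = 4.
2 is placed in column 3; hence R1C3 = 1.
Row 1 now contains 4, so R1C5 = 6.
3 is placed in row 1; hence R1C6 = 2.
Column 4 now contains 1, leaving R2C4 = 6.
Cage b needs product 24; hence R2C5 = 1.
Column 2 already has 4, so R5C2 = 6.
1 is placed in column 3, leaving R6C3 = 6.
6 is placed in column 4, so R6C4 = 2.
Column 5 already has 1, so R6C5 = 4.
2 is placed in column 6; hence R6C6 = 3.
Cage l needs two cells with product 30, leaving R4C1 = 6.
Column 2 now contains 6, so R4C2 = 5.
Row 5 already has 6; hence R5C1 = 4.
Column 5 now contains 4; hence R5C5 = 2.
Row 6 now contains 6, which forces R6C1 = 5.
The 4 cells of cage g must have product 90, so R6C2 = 1.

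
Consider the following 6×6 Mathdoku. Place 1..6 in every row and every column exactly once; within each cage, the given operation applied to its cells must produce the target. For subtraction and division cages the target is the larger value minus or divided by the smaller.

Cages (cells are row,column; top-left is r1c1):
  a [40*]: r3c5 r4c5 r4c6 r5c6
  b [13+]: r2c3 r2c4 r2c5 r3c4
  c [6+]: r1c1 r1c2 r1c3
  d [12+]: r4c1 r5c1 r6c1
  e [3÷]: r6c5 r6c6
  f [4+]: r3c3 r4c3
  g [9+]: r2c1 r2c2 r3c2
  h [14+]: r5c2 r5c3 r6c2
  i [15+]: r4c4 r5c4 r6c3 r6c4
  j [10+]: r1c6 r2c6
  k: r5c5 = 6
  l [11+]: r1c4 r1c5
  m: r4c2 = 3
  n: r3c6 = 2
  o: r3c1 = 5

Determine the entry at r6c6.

Cage o is a single given cell; hence r3c1 = 5.
N is a freebie, so r3c6 = 2.
Cage m is given, so r4c2 = 3.
3 is placed in row 4, leaving r4c3 = 1.
K is a freebie, leaving r5c5 = 6.
Cage l's pair has sum 11, so r1c4 = 6.
6 is placed in column 5; hence r1c5 = 5.
Row 1 now contains 6, so r1c6 = 4.
Column 6 already has 4, leaving r2c6 = 6.
Column 3 already has 1, so r3c3 = 3.
Cage a has product 40; hence r4c5 = 2.
Column 6 already has 4; hence r4c6 = 5.
Column 3 already has 3; hence r5c3 = 5.
Column 6 already has 5, so r5c6 = 1.
1 is placed in column 6, leaving r6c6 = 3.
The 3 cells of cage c must have sum 6, so r1c1 = 3.
Cage c has sum 6, so r1c2 = 1.
Column 3 already has 3; hence r1c3 = 2.
Column 3 already has 2, so r2c3 = 4.
4 is placed in row 2, which forces r2c5 = 3.
Cage a needs product 40; hence r3c5 = 4.
5 is placed in row 4, so r4c4 = 4.
Row 5 now contains 5, leaving r5c2 = 4.
The 3 cells of cage h must have sum 14, so r6c2 = 5.
4 is placed in column 3; hence r6c3 = 6.
Row 6 now contains 5; hence r6c4 = 2.
Row 6 now contains 3, leaving r6c5 = 1.
Cage g needs sum 9, so r2c1 = 1.
Column 2 now contains 5, leaving r2c2 = 2.
Column 4 already has 2; hence r2c4 = 5.
4 is placed in row 3, leaving r3c2 = 6.
4 is placed in row 3; hence r3c4 = 1.
4 is placed in row 4, which forces r4c1 = 6.
4 is placed in row 5; hence r5c1 = 2.
Column 4 already has 2; hence r5c4 = 3.
2 is placed in row 6; hence r6c1 = 4.
Completed grid: 3 1 2 6 5 4 / 1 2 4 5 3 6 / 5 6 3 1 4 2 / 6 3 1 4 2 5 / 2 4 5 3 6 1 / 4 5 6 2 1 3.

3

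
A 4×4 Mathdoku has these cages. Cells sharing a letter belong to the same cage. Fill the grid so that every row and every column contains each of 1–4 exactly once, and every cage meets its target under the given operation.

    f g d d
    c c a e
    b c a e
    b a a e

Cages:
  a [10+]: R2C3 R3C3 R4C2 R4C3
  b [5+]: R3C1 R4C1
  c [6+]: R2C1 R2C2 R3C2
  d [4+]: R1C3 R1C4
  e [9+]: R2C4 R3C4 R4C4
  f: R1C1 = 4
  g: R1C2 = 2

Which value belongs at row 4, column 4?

4

Cage f is given; hence R1C1 = 4.
Cage g is a single given cell; hence R1C2 = 2.
The only place for 1 in column 1 is R2C1.
Cage c has sum 6, leaving R2C2 = 4.
The 3 cells of cage c must have sum 6, which forces R3C2 = 1.
Column 2 already has 1, so R4C2 = 3.
Cage a needs sum 10; hence R2C3 = 2.
2 is placed in row 2; hence R2C4 = 3.
Cage b needs two cells with sum 5, leaving R3C1 = 3.
The 4 cells of cage a must have sum 10, so R3C3 = 4.
4 is placed in row 3; hence R3C4 = 2.
Row 4 now contains 3, leaving R4C1 = 2.
Cage a needs sum 10, leaving R4C3 = 1.
Column 4 already has 2, which forces R4C4 = 4.
1 is placed in column 3, leaving R1C3 = 3.
3 is placed in column 4, so R1C4 = 1.
Filled in: 4 2 3 1 / 1 4 2 3 / 3 1 4 2 / 2 3 1 4.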